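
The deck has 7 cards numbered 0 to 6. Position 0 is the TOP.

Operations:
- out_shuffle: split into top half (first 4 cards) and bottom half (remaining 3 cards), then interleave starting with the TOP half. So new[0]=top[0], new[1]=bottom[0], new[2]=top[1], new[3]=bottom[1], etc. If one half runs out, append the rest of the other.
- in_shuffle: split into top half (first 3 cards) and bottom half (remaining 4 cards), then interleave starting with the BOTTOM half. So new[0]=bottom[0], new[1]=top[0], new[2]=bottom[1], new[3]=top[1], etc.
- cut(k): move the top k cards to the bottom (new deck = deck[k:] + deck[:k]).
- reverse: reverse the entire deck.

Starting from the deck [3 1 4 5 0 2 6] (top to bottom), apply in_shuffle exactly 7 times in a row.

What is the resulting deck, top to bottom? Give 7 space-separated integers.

Answer: 5 3 0 1 2 4 6

Derivation:
After op 1 (in_shuffle): [5 3 0 1 2 4 6]
After op 2 (in_shuffle): [1 5 2 3 4 0 6]
After op 3 (in_shuffle): [3 1 4 5 0 2 6]
After op 4 (in_shuffle): [5 3 0 1 2 4 6]
After op 5 (in_shuffle): [1 5 2 3 4 0 6]
After op 6 (in_shuffle): [3 1 4 5 0 2 6]
After op 7 (in_shuffle): [5 3 0 1 2 4 6]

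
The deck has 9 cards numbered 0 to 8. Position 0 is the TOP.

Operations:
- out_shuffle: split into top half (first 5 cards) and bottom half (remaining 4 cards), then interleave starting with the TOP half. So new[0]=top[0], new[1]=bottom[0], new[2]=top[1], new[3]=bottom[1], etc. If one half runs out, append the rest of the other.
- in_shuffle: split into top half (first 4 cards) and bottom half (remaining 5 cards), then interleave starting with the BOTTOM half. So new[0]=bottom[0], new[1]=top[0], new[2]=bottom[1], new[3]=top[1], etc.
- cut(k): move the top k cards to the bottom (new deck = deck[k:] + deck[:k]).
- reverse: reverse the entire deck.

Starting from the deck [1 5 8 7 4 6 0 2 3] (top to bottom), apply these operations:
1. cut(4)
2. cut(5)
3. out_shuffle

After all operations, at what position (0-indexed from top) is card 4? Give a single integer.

After op 1 (cut(4)): [4 6 0 2 3 1 5 8 7]
After op 2 (cut(5)): [1 5 8 7 4 6 0 2 3]
After op 3 (out_shuffle): [1 6 5 0 8 2 7 3 4]
Card 4 is at position 8.

Answer: 8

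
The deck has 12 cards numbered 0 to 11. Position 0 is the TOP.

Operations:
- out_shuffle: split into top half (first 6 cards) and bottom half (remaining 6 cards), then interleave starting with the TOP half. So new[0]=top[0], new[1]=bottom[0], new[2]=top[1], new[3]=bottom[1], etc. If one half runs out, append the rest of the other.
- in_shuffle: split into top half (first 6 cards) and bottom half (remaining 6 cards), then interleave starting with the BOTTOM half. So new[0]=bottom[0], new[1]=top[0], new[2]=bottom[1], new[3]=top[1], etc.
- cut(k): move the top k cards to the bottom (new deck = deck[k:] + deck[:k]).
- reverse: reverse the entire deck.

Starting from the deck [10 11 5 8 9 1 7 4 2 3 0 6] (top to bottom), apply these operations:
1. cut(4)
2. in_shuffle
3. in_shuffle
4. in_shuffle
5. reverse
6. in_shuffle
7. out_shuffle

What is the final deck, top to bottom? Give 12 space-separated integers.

After op 1 (cut(4)): [9 1 7 4 2 3 0 6 10 11 5 8]
After op 2 (in_shuffle): [0 9 6 1 10 7 11 4 5 2 8 3]
After op 3 (in_shuffle): [11 0 4 9 5 6 2 1 8 10 3 7]
After op 4 (in_shuffle): [2 11 1 0 8 4 10 9 3 5 7 6]
After op 5 (reverse): [6 7 5 3 9 10 4 8 0 1 11 2]
After op 6 (in_shuffle): [4 6 8 7 0 5 1 3 11 9 2 10]
After op 7 (out_shuffle): [4 1 6 3 8 11 7 9 0 2 5 10]

Answer: 4 1 6 3 8 11 7 9 0 2 5 10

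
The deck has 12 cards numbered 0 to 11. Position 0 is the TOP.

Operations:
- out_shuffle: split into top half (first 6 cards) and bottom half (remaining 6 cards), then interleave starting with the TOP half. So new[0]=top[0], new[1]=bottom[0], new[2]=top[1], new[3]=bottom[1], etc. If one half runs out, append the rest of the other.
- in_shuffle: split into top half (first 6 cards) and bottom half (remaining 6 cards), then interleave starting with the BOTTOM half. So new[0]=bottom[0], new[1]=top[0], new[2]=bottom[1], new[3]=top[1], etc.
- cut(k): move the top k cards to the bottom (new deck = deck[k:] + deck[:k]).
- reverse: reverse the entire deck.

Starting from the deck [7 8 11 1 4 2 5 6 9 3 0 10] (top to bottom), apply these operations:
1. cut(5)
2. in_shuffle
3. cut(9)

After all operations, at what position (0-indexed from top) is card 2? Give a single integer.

After op 1 (cut(5)): [2 5 6 9 3 0 10 7 8 11 1 4]
After op 2 (in_shuffle): [10 2 7 5 8 6 11 9 1 3 4 0]
After op 3 (cut(9)): [3 4 0 10 2 7 5 8 6 11 9 1]
Card 2 is at position 4.

Answer: 4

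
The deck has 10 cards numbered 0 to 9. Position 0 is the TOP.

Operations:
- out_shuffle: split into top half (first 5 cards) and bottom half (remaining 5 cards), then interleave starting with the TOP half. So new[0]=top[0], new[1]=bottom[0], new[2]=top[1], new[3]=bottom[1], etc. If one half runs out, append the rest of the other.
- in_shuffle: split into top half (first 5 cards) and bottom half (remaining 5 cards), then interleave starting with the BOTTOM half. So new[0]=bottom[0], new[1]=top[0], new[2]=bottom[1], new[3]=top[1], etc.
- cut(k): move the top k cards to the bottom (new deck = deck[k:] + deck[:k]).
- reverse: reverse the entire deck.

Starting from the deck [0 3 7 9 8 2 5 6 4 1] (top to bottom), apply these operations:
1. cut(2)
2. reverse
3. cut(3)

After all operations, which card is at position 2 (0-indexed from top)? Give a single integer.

After op 1 (cut(2)): [7 9 8 2 5 6 4 1 0 3]
After op 2 (reverse): [3 0 1 4 6 5 2 8 9 7]
After op 3 (cut(3)): [4 6 5 2 8 9 7 3 0 1]
Position 2: card 5.

Answer: 5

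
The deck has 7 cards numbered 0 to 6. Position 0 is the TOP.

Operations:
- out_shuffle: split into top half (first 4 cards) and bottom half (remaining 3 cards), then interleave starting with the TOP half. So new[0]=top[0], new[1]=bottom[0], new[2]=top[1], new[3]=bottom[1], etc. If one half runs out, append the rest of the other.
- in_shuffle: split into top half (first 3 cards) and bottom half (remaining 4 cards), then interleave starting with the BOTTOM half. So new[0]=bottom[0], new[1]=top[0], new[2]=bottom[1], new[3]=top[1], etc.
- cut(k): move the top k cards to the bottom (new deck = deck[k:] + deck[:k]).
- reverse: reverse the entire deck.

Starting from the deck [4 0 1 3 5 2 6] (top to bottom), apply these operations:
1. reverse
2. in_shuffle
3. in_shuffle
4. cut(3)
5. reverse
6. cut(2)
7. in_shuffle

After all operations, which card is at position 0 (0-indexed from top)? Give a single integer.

Answer: 5

Derivation:
After op 1 (reverse): [6 2 5 3 1 0 4]
After op 2 (in_shuffle): [3 6 1 2 0 5 4]
After op 3 (in_shuffle): [2 3 0 6 5 1 4]
After op 4 (cut(3)): [6 5 1 4 2 3 0]
After op 5 (reverse): [0 3 2 4 1 5 6]
After op 6 (cut(2)): [2 4 1 5 6 0 3]
After op 7 (in_shuffle): [5 2 6 4 0 1 3]
Position 0: card 5.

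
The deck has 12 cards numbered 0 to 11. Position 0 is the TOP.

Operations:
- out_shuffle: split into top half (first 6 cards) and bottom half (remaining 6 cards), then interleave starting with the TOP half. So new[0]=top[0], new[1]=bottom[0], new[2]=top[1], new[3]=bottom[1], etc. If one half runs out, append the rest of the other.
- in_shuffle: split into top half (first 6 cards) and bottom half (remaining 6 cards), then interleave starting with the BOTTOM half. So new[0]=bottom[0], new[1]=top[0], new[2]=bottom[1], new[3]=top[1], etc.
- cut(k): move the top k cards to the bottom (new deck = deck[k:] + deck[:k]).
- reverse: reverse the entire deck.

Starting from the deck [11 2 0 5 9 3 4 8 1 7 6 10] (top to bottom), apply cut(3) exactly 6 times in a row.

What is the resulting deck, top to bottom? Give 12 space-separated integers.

Answer: 4 8 1 7 6 10 11 2 0 5 9 3

Derivation:
After op 1 (cut(3)): [5 9 3 4 8 1 7 6 10 11 2 0]
After op 2 (cut(3)): [4 8 1 7 6 10 11 2 0 5 9 3]
After op 3 (cut(3)): [7 6 10 11 2 0 5 9 3 4 8 1]
After op 4 (cut(3)): [11 2 0 5 9 3 4 8 1 7 6 10]
After op 5 (cut(3)): [5 9 3 4 8 1 7 6 10 11 2 0]
After op 6 (cut(3)): [4 8 1 7 6 10 11 2 0 5 9 3]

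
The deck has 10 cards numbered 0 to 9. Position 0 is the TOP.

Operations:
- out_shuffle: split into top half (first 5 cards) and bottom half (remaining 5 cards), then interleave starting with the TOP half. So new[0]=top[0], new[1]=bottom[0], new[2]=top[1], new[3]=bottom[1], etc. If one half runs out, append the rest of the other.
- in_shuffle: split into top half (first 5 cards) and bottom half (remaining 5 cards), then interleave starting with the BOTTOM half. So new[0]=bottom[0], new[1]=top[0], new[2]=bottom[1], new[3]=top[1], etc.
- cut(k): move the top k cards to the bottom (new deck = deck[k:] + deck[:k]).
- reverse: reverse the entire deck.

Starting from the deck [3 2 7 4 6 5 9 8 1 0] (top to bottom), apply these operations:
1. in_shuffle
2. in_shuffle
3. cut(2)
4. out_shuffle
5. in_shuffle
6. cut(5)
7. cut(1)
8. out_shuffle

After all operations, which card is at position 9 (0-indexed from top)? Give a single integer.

Answer: 3

Derivation:
After op 1 (in_shuffle): [5 3 9 2 8 7 1 4 0 6]
After op 2 (in_shuffle): [7 5 1 3 4 9 0 2 6 8]
After op 3 (cut(2)): [1 3 4 9 0 2 6 8 7 5]
After op 4 (out_shuffle): [1 2 3 6 4 8 9 7 0 5]
After op 5 (in_shuffle): [8 1 9 2 7 3 0 6 5 4]
After op 6 (cut(5)): [3 0 6 5 4 8 1 9 2 7]
After op 7 (cut(1)): [0 6 5 4 8 1 9 2 7 3]
After op 8 (out_shuffle): [0 1 6 9 5 2 4 7 8 3]
Position 9: card 3.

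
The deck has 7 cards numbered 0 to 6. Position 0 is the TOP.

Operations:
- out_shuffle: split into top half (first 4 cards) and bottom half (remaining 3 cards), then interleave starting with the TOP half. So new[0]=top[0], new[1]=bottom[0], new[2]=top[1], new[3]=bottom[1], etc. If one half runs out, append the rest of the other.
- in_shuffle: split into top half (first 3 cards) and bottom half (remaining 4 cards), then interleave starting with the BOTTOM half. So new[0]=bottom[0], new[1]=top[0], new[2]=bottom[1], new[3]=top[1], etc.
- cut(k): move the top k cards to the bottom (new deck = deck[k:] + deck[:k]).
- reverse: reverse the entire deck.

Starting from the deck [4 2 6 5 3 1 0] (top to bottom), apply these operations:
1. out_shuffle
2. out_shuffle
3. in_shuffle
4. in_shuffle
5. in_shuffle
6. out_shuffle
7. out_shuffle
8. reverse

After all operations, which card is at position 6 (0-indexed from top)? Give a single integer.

Answer: 4

Derivation:
After op 1 (out_shuffle): [4 3 2 1 6 0 5]
After op 2 (out_shuffle): [4 6 3 0 2 5 1]
After op 3 (in_shuffle): [0 4 2 6 5 3 1]
After op 4 (in_shuffle): [6 0 5 4 3 2 1]
After op 5 (in_shuffle): [4 6 3 0 2 5 1]
After op 6 (out_shuffle): [4 2 6 5 3 1 0]
After op 7 (out_shuffle): [4 3 2 1 6 0 5]
After op 8 (reverse): [5 0 6 1 2 3 4]
Position 6: card 4.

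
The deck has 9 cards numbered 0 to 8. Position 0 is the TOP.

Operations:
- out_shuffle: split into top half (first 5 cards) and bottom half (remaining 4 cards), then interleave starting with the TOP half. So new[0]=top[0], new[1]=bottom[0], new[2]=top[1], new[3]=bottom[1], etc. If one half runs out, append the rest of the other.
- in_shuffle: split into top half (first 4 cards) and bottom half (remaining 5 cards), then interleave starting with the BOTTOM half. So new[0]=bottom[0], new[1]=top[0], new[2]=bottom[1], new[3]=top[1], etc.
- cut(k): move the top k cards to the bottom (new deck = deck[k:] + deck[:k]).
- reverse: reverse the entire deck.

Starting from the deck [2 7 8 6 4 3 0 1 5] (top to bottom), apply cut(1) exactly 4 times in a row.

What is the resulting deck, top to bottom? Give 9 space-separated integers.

Answer: 4 3 0 1 5 2 7 8 6

Derivation:
After op 1 (cut(1)): [7 8 6 4 3 0 1 5 2]
After op 2 (cut(1)): [8 6 4 3 0 1 5 2 7]
After op 3 (cut(1)): [6 4 3 0 1 5 2 7 8]
After op 4 (cut(1)): [4 3 0 1 5 2 7 8 6]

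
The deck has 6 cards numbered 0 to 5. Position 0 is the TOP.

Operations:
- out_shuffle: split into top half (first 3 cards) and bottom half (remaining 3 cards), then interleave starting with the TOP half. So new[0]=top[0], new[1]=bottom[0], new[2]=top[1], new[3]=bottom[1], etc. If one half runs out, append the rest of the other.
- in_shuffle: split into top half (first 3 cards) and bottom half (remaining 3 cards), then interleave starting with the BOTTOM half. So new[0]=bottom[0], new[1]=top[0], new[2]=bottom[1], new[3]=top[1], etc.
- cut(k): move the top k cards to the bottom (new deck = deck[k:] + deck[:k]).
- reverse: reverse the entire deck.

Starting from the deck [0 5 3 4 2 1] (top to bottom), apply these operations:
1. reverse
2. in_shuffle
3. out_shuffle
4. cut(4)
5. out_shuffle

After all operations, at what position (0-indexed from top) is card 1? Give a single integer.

After op 1 (reverse): [1 2 4 3 5 0]
After op 2 (in_shuffle): [3 1 5 2 0 4]
After op 3 (out_shuffle): [3 2 1 0 5 4]
After op 4 (cut(4)): [5 4 3 2 1 0]
After op 5 (out_shuffle): [5 2 4 1 3 0]
Card 1 is at position 3.

Answer: 3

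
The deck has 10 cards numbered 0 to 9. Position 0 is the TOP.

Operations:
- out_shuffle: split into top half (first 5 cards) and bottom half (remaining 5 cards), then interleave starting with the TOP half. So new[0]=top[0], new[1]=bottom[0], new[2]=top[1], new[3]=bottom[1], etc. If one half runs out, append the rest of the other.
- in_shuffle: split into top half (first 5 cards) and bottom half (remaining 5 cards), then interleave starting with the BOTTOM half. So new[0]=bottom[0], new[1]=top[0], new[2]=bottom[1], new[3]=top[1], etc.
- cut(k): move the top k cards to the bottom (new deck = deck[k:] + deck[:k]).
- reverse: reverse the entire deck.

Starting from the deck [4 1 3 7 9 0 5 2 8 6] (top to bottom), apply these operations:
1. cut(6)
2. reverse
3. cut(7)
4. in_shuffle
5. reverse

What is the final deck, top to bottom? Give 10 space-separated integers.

Answer: 9 6 0 4 5 1 2 3 8 7

Derivation:
After op 1 (cut(6)): [5 2 8 6 4 1 3 7 9 0]
After op 2 (reverse): [0 9 7 3 1 4 6 8 2 5]
After op 3 (cut(7)): [8 2 5 0 9 7 3 1 4 6]
After op 4 (in_shuffle): [7 8 3 2 1 5 4 0 6 9]
After op 5 (reverse): [9 6 0 4 5 1 2 3 8 7]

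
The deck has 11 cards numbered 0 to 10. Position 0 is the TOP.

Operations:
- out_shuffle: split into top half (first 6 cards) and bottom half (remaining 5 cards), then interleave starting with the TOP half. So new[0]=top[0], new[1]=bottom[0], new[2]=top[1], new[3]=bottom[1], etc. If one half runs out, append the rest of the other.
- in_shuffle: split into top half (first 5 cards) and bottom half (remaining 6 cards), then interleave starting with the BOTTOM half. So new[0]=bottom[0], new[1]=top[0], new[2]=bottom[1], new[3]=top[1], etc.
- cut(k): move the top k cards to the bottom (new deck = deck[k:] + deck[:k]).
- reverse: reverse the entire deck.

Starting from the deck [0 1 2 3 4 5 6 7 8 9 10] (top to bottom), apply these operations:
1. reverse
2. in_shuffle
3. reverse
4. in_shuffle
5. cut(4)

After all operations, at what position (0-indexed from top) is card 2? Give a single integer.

Answer: 5

Derivation:
After op 1 (reverse): [10 9 8 7 6 5 4 3 2 1 0]
After op 2 (in_shuffle): [5 10 4 9 3 8 2 7 1 6 0]
After op 3 (reverse): [0 6 1 7 2 8 3 9 4 10 5]
After op 4 (in_shuffle): [8 0 3 6 9 1 4 7 10 2 5]
After op 5 (cut(4)): [9 1 4 7 10 2 5 8 0 3 6]
Card 2 is at position 5.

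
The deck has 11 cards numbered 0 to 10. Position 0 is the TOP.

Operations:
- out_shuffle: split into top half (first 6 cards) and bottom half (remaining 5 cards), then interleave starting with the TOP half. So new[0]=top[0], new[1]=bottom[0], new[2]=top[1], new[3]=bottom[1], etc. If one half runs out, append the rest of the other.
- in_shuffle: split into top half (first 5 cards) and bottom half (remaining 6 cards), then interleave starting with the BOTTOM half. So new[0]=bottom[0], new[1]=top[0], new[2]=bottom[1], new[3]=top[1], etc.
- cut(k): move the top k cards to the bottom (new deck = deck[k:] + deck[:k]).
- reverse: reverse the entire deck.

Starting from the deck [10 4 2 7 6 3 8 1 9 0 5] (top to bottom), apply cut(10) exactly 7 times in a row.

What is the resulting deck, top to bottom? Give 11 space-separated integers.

After op 1 (cut(10)): [5 10 4 2 7 6 3 8 1 9 0]
After op 2 (cut(10)): [0 5 10 4 2 7 6 3 8 1 9]
After op 3 (cut(10)): [9 0 5 10 4 2 7 6 3 8 1]
After op 4 (cut(10)): [1 9 0 5 10 4 2 7 6 3 8]
After op 5 (cut(10)): [8 1 9 0 5 10 4 2 7 6 3]
After op 6 (cut(10)): [3 8 1 9 0 5 10 4 2 7 6]
After op 7 (cut(10)): [6 3 8 1 9 0 5 10 4 2 7]

Answer: 6 3 8 1 9 0 5 10 4 2 7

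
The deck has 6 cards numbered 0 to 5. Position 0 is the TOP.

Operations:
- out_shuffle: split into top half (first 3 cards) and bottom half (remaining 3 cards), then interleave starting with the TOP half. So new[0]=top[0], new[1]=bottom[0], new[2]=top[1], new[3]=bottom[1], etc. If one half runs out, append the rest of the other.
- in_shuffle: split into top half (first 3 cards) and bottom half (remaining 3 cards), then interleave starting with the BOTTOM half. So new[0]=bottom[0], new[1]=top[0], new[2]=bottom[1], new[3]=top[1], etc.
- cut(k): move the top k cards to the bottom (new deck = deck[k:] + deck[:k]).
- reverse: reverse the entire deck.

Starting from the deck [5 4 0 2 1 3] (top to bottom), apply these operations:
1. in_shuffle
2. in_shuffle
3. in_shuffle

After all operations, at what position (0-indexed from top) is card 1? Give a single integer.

After op 1 (in_shuffle): [2 5 1 4 3 0]
After op 2 (in_shuffle): [4 2 3 5 0 1]
After op 3 (in_shuffle): [5 4 0 2 1 3]
Card 1 is at position 4.

Answer: 4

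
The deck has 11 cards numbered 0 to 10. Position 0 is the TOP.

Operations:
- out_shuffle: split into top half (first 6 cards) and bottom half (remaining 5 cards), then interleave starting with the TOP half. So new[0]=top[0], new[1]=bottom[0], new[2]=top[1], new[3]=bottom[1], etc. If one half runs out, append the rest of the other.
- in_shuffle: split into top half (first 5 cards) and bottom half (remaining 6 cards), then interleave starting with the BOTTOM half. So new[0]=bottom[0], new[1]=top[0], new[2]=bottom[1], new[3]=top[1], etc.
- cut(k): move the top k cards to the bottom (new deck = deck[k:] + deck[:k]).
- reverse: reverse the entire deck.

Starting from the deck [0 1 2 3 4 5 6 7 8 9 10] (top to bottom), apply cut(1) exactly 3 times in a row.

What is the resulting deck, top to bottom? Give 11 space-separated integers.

After op 1 (cut(1)): [1 2 3 4 5 6 7 8 9 10 0]
After op 2 (cut(1)): [2 3 4 5 6 7 8 9 10 0 1]
After op 3 (cut(1)): [3 4 5 6 7 8 9 10 0 1 2]

Answer: 3 4 5 6 7 8 9 10 0 1 2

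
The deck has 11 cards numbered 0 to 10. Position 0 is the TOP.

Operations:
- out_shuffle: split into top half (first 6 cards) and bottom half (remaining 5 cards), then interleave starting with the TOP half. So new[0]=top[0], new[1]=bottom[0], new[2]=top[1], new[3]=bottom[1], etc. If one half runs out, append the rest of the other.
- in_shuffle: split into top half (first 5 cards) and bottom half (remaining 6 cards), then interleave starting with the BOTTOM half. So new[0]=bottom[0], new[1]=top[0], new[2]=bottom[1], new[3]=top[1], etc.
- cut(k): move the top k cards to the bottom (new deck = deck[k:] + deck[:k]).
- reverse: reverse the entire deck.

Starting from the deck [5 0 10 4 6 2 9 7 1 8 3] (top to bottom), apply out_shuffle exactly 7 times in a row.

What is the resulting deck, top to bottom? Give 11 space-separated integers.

After op 1 (out_shuffle): [5 9 0 7 10 1 4 8 6 3 2]
After op 2 (out_shuffle): [5 4 9 8 0 6 7 3 10 2 1]
After op 3 (out_shuffle): [5 7 4 3 9 10 8 2 0 1 6]
After op 4 (out_shuffle): [5 8 7 2 4 0 3 1 9 6 10]
After op 5 (out_shuffle): [5 3 8 1 7 9 2 6 4 10 0]
After op 6 (out_shuffle): [5 2 3 6 8 4 1 10 7 0 9]
After op 7 (out_shuffle): [5 1 2 10 3 7 6 0 8 9 4]

Answer: 5 1 2 10 3 7 6 0 8 9 4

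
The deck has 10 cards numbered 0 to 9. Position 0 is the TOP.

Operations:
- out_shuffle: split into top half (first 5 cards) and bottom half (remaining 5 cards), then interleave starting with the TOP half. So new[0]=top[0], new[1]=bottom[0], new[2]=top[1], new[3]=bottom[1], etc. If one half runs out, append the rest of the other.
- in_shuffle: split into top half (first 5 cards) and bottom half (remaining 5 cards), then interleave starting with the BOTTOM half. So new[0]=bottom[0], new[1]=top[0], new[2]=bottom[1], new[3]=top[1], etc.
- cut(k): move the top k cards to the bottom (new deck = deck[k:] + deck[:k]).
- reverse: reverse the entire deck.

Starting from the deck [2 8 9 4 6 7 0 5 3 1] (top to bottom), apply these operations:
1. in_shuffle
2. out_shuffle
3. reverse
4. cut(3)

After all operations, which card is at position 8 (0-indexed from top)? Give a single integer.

Answer: 5

Derivation:
After op 1 (in_shuffle): [7 2 0 8 5 9 3 4 1 6]
After op 2 (out_shuffle): [7 9 2 3 0 4 8 1 5 6]
After op 3 (reverse): [6 5 1 8 4 0 3 2 9 7]
After op 4 (cut(3)): [8 4 0 3 2 9 7 6 5 1]
Position 8: card 5.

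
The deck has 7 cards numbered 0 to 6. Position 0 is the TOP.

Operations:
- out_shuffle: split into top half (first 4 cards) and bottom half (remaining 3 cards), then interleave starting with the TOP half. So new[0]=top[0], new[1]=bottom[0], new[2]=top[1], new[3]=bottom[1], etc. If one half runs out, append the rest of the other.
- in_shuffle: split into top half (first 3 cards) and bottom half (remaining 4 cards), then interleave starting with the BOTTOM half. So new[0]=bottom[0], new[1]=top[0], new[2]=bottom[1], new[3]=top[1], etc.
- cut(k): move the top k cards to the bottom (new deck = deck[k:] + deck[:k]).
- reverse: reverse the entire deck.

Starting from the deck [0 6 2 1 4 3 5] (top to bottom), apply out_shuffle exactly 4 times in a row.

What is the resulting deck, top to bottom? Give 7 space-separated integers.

Answer: 0 4 6 3 2 5 1

Derivation:
After op 1 (out_shuffle): [0 4 6 3 2 5 1]
After op 2 (out_shuffle): [0 2 4 5 6 1 3]
After op 3 (out_shuffle): [0 6 2 1 4 3 5]
After op 4 (out_shuffle): [0 4 6 3 2 5 1]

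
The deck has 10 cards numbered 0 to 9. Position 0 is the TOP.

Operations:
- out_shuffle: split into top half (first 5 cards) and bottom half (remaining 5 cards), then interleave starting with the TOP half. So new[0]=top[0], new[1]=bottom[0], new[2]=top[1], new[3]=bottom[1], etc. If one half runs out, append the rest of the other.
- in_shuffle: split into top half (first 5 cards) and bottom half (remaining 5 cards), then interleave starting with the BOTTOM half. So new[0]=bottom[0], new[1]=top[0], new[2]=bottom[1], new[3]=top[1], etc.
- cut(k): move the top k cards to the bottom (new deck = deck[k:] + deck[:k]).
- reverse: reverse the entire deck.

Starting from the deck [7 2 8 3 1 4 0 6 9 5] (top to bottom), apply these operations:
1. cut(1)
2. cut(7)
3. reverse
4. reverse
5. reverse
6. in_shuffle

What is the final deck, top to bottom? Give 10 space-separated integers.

Answer: 8 6 2 0 7 4 5 1 9 3

Derivation:
After op 1 (cut(1)): [2 8 3 1 4 0 6 9 5 7]
After op 2 (cut(7)): [9 5 7 2 8 3 1 4 0 6]
After op 3 (reverse): [6 0 4 1 3 8 2 7 5 9]
After op 4 (reverse): [9 5 7 2 8 3 1 4 0 6]
After op 5 (reverse): [6 0 4 1 3 8 2 7 5 9]
After op 6 (in_shuffle): [8 6 2 0 7 4 5 1 9 3]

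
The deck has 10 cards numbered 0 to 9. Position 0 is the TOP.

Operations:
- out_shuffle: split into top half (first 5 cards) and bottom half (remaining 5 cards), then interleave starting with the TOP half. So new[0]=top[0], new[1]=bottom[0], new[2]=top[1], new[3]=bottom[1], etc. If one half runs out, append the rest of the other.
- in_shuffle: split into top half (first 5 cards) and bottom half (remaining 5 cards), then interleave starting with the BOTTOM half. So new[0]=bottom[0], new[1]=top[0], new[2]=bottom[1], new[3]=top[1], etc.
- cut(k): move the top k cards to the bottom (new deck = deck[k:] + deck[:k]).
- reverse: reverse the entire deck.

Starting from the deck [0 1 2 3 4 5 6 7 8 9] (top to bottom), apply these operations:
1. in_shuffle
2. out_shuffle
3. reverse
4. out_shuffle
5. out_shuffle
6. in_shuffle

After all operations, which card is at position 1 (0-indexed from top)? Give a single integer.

Answer: 4

Derivation:
After op 1 (in_shuffle): [5 0 6 1 7 2 8 3 9 4]
After op 2 (out_shuffle): [5 2 0 8 6 3 1 9 7 4]
After op 3 (reverse): [4 7 9 1 3 6 8 0 2 5]
After op 4 (out_shuffle): [4 6 7 8 9 0 1 2 3 5]
After op 5 (out_shuffle): [4 0 6 1 7 2 8 3 9 5]
After op 6 (in_shuffle): [2 4 8 0 3 6 9 1 5 7]
Position 1: card 4.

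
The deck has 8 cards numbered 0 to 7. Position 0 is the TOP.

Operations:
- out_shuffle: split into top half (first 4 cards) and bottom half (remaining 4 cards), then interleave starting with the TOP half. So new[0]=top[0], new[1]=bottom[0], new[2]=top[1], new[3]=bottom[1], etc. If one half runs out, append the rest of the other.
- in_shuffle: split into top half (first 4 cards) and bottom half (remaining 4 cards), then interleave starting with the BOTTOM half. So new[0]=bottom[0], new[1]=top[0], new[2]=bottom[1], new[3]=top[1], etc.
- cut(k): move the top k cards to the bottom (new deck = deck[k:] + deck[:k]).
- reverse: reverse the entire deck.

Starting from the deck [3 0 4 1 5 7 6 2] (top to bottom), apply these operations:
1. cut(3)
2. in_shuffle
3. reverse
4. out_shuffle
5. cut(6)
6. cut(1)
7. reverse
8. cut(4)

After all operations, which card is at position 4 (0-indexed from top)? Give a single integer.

Answer: 0

Derivation:
After op 1 (cut(3)): [1 5 7 6 2 3 0 4]
After op 2 (in_shuffle): [2 1 3 5 0 7 4 6]
After op 3 (reverse): [6 4 7 0 5 3 1 2]
After op 4 (out_shuffle): [6 5 4 3 7 1 0 2]
After op 5 (cut(6)): [0 2 6 5 4 3 7 1]
After op 6 (cut(1)): [2 6 5 4 3 7 1 0]
After op 7 (reverse): [0 1 7 3 4 5 6 2]
After op 8 (cut(4)): [4 5 6 2 0 1 7 3]
Position 4: card 0.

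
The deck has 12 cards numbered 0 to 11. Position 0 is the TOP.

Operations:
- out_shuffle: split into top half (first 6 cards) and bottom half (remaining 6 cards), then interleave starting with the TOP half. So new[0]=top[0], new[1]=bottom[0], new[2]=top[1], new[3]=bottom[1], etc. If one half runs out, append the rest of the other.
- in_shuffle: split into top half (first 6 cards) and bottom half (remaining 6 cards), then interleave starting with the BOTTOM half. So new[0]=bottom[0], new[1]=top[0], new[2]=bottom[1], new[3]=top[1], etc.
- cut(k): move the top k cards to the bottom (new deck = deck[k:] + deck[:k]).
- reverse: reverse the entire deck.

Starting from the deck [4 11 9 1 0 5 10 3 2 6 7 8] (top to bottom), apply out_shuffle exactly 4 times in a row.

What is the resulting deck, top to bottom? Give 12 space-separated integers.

After op 1 (out_shuffle): [4 10 11 3 9 2 1 6 0 7 5 8]
After op 2 (out_shuffle): [4 1 10 6 11 0 3 7 9 5 2 8]
After op 3 (out_shuffle): [4 3 1 7 10 9 6 5 11 2 0 8]
After op 4 (out_shuffle): [4 6 3 5 1 11 7 2 10 0 9 8]

Answer: 4 6 3 5 1 11 7 2 10 0 9 8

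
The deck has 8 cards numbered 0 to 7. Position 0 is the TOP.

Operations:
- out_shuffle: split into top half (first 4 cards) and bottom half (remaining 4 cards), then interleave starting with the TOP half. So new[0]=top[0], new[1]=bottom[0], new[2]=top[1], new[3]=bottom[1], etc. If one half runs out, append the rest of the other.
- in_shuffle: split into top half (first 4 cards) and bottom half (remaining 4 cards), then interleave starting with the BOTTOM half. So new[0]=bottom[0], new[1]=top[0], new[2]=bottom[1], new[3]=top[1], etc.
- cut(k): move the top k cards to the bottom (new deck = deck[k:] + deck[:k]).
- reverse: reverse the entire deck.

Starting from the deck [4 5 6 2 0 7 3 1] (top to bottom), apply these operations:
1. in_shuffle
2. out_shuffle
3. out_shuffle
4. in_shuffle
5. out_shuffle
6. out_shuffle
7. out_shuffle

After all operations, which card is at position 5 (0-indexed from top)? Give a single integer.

After op 1 (in_shuffle): [0 4 7 5 3 6 1 2]
After op 2 (out_shuffle): [0 3 4 6 7 1 5 2]
After op 3 (out_shuffle): [0 7 3 1 4 5 6 2]
After op 4 (in_shuffle): [4 0 5 7 6 3 2 1]
After op 5 (out_shuffle): [4 6 0 3 5 2 7 1]
After op 6 (out_shuffle): [4 5 6 2 0 7 3 1]
After op 7 (out_shuffle): [4 0 5 7 6 3 2 1]
Position 5: card 3.

Answer: 3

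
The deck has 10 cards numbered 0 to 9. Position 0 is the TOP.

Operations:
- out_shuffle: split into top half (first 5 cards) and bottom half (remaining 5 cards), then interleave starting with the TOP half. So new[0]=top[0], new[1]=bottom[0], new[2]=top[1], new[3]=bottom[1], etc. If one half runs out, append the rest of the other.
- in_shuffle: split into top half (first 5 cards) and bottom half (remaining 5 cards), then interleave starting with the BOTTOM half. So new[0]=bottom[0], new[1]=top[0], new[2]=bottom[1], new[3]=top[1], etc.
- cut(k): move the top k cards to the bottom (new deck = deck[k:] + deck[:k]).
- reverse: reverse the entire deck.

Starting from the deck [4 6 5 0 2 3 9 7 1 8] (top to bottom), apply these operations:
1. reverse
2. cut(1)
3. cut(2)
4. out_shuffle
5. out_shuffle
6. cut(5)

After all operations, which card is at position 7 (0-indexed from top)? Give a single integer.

After op 1 (reverse): [8 1 7 9 3 2 0 5 6 4]
After op 2 (cut(1)): [1 7 9 3 2 0 5 6 4 8]
After op 3 (cut(2)): [9 3 2 0 5 6 4 8 1 7]
After op 4 (out_shuffle): [9 6 3 4 2 8 0 1 5 7]
After op 5 (out_shuffle): [9 8 6 0 3 1 4 5 2 7]
After op 6 (cut(5)): [1 4 5 2 7 9 8 6 0 3]
Position 7: card 6.

Answer: 6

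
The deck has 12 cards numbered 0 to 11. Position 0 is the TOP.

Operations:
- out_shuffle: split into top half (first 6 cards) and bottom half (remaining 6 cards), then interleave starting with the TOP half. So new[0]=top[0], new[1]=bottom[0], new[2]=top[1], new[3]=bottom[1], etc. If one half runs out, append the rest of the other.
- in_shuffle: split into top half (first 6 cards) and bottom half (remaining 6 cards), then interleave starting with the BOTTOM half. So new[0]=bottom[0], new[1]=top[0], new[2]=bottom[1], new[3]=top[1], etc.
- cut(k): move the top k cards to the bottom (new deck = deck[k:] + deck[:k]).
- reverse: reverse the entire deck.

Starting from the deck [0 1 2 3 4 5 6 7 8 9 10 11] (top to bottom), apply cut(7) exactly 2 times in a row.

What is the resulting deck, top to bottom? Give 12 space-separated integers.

After op 1 (cut(7)): [7 8 9 10 11 0 1 2 3 4 5 6]
After op 2 (cut(7)): [2 3 4 5 6 7 8 9 10 11 0 1]

Answer: 2 3 4 5 6 7 8 9 10 11 0 1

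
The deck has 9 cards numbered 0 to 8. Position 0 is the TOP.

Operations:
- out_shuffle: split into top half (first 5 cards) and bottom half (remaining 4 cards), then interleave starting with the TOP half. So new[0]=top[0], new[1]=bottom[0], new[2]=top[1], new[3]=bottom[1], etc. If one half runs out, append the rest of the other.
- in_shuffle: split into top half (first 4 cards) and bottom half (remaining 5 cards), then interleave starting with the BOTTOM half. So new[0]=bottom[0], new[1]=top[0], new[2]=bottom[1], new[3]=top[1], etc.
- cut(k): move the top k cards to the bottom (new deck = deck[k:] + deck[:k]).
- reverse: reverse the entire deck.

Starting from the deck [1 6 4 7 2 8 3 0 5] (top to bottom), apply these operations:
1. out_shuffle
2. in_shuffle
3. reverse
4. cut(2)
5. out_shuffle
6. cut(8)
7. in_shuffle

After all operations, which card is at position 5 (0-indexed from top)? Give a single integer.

Answer: 1

Derivation:
After op 1 (out_shuffle): [1 8 6 3 4 0 7 5 2]
After op 2 (in_shuffle): [4 1 0 8 7 6 5 3 2]
After op 3 (reverse): [2 3 5 6 7 8 0 1 4]
After op 4 (cut(2)): [5 6 7 8 0 1 4 2 3]
After op 5 (out_shuffle): [5 1 6 4 7 2 8 3 0]
After op 6 (cut(8)): [0 5 1 6 4 7 2 8 3]
After op 7 (in_shuffle): [4 0 7 5 2 1 8 6 3]
Position 5: card 1.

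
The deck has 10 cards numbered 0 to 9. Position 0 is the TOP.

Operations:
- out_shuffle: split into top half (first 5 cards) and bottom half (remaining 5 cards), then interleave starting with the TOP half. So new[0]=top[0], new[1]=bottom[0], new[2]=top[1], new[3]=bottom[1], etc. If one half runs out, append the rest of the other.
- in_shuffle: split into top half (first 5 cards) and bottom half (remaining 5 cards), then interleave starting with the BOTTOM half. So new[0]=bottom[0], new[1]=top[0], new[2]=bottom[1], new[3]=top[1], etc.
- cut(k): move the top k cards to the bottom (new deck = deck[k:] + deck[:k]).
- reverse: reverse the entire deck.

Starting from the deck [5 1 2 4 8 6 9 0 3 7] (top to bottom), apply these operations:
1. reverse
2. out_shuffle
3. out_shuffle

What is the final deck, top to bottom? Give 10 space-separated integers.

Answer: 7 2 8 9 3 1 4 6 0 5

Derivation:
After op 1 (reverse): [7 3 0 9 6 8 4 2 1 5]
After op 2 (out_shuffle): [7 8 3 4 0 2 9 1 6 5]
After op 3 (out_shuffle): [7 2 8 9 3 1 4 6 0 5]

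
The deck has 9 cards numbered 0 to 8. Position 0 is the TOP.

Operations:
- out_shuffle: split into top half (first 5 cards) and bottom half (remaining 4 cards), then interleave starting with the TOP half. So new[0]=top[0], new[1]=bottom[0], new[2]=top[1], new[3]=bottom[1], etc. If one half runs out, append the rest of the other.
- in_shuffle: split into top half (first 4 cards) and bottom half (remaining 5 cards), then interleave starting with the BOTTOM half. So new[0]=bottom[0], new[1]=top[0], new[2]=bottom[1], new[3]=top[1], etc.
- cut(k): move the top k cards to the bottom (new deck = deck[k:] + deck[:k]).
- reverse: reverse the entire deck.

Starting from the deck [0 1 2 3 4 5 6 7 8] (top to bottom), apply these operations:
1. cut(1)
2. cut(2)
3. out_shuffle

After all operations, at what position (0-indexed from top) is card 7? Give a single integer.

After op 1 (cut(1)): [1 2 3 4 5 6 7 8 0]
After op 2 (cut(2)): [3 4 5 6 7 8 0 1 2]
After op 3 (out_shuffle): [3 8 4 0 5 1 6 2 7]
Card 7 is at position 8.

Answer: 8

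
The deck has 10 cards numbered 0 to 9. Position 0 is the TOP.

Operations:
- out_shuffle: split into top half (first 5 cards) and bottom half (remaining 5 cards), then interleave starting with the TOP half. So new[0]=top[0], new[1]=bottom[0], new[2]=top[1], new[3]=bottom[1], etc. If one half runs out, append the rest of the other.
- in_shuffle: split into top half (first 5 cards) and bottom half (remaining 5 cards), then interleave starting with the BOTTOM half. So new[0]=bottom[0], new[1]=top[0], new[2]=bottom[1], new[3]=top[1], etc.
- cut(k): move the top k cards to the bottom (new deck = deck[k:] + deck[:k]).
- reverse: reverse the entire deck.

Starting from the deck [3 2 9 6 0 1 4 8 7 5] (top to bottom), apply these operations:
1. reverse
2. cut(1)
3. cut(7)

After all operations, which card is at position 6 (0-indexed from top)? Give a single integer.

Answer: 1

Derivation:
After op 1 (reverse): [5 7 8 4 1 0 6 9 2 3]
After op 2 (cut(1)): [7 8 4 1 0 6 9 2 3 5]
After op 3 (cut(7)): [2 3 5 7 8 4 1 0 6 9]
Position 6: card 1.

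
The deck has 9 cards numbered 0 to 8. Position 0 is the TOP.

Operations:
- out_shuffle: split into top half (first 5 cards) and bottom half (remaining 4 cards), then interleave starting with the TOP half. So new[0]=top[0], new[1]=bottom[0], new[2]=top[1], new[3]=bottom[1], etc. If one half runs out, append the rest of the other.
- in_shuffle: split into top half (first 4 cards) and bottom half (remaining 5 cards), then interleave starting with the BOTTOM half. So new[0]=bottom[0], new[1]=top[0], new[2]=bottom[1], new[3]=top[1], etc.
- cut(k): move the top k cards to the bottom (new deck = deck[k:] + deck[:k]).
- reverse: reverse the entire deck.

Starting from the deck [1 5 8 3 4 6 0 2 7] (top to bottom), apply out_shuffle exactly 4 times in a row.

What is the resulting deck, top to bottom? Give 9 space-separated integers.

After op 1 (out_shuffle): [1 6 5 0 8 2 3 7 4]
After op 2 (out_shuffle): [1 2 6 3 5 7 0 4 8]
After op 3 (out_shuffle): [1 7 2 0 6 4 3 8 5]
After op 4 (out_shuffle): [1 4 7 3 2 8 0 5 6]

Answer: 1 4 7 3 2 8 0 5 6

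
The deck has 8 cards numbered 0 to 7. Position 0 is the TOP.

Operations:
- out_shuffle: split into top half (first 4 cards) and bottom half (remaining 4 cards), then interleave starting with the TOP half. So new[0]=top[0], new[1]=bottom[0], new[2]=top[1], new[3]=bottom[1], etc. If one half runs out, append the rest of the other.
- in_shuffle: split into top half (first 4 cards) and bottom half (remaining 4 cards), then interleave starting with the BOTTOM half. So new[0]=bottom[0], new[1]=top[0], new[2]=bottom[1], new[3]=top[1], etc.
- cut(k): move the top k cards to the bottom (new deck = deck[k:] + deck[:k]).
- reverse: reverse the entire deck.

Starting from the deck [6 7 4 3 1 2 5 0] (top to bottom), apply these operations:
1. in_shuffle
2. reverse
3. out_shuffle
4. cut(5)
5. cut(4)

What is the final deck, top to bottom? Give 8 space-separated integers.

Answer: 7 0 2 4 6 5 1 3

Derivation:
After op 1 (in_shuffle): [1 6 2 7 5 4 0 3]
After op 2 (reverse): [3 0 4 5 7 2 6 1]
After op 3 (out_shuffle): [3 7 0 2 4 6 5 1]
After op 4 (cut(5)): [6 5 1 3 7 0 2 4]
After op 5 (cut(4)): [7 0 2 4 6 5 1 3]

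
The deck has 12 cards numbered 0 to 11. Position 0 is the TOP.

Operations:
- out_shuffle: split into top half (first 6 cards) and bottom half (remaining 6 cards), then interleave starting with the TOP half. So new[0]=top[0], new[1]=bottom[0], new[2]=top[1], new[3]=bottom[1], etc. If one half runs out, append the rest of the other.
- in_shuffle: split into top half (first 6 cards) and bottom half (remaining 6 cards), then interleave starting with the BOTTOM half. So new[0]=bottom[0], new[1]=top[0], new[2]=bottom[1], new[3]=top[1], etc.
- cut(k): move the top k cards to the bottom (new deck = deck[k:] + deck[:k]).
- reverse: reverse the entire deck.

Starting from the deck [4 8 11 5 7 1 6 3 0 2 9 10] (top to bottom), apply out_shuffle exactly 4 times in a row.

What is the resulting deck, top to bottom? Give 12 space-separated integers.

Answer: 4 2 3 1 5 8 9 0 6 7 11 10

Derivation:
After op 1 (out_shuffle): [4 6 8 3 11 0 5 2 7 9 1 10]
After op 2 (out_shuffle): [4 5 6 2 8 7 3 9 11 1 0 10]
After op 3 (out_shuffle): [4 3 5 9 6 11 2 1 8 0 7 10]
After op 4 (out_shuffle): [4 2 3 1 5 8 9 0 6 7 11 10]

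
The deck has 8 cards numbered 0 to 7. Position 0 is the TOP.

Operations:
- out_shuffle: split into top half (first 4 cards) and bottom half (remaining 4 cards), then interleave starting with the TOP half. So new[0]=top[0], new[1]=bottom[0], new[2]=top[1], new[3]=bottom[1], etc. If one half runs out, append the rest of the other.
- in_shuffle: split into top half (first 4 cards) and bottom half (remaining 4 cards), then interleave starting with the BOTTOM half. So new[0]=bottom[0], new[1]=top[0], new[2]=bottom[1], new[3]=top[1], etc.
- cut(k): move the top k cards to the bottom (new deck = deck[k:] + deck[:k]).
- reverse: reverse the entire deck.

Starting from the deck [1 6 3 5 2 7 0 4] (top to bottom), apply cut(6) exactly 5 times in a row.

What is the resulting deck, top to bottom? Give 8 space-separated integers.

Answer: 0 4 1 6 3 5 2 7

Derivation:
After op 1 (cut(6)): [0 4 1 6 3 5 2 7]
After op 2 (cut(6)): [2 7 0 4 1 6 3 5]
After op 3 (cut(6)): [3 5 2 7 0 4 1 6]
After op 4 (cut(6)): [1 6 3 5 2 7 0 4]
After op 5 (cut(6)): [0 4 1 6 3 5 2 7]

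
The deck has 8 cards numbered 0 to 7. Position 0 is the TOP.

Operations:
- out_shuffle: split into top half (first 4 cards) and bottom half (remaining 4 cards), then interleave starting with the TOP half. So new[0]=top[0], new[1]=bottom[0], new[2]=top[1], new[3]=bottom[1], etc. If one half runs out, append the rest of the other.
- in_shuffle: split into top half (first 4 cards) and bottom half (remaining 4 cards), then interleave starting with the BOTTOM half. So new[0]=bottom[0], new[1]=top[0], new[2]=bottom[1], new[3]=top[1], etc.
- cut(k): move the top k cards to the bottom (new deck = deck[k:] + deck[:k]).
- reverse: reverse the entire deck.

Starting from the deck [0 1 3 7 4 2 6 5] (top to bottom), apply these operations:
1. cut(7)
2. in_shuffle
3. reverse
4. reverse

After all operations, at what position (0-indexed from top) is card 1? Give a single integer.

Answer: 5

Derivation:
After op 1 (cut(7)): [5 0 1 3 7 4 2 6]
After op 2 (in_shuffle): [7 5 4 0 2 1 6 3]
After op 3 (reverse): [3 6 1 2 0 4 5 7]
After op 4 (reverse): [7 5 4 0 2 1 6 3]
Card 1 is at position 5.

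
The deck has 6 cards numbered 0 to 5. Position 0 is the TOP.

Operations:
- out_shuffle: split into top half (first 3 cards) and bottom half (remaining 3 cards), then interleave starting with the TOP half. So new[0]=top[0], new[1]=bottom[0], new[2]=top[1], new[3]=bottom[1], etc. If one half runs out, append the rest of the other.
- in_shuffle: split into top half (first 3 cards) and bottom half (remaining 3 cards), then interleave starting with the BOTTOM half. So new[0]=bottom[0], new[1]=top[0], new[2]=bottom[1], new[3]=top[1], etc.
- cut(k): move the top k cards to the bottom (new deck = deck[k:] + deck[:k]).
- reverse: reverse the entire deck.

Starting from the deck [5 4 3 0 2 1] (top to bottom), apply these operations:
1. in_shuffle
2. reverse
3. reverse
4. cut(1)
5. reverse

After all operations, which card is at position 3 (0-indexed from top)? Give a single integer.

After op 1 (in_shuffle): [0 5 2 4 1 3]
After op 2 (reverse): [3 1 4 2 5 0]
After op 3 (reverse): [0 5 2 4 1 3]
After op 4 (cut(1)): [5 2 4 1 3 0]
After op 5 (reverse): [0 3 1 4 2 5]
Position 3: card 4.

Answer: 4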